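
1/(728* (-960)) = -1/698880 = -0.00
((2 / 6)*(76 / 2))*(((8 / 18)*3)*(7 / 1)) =1064 / 9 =118.22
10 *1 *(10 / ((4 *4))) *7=175 / 4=43.75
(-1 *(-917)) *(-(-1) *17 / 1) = 15589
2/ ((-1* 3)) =-2/ 3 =-0.67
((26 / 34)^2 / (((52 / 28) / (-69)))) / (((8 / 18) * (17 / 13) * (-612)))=81627 / 1336336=0.06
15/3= 5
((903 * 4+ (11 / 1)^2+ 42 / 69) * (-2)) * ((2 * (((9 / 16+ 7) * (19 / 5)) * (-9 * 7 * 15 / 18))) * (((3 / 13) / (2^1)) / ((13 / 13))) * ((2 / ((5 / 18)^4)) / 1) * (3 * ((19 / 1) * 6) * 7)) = 390715225795177668 / 186875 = 2090783816964.16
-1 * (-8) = 8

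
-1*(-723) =723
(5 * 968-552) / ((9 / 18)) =8576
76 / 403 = 0.19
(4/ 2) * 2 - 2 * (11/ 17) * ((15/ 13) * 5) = -766/ 221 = -3.47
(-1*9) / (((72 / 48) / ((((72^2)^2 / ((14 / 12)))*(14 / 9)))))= -214990848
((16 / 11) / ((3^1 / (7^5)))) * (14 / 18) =1882384 / 297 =6337.99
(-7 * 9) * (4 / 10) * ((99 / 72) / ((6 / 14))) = -1617 / 20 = -80.85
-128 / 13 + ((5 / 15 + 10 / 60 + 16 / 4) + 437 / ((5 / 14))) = 158373 / 130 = 1218.25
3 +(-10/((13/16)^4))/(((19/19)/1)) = -569677/28561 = -19.95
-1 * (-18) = 18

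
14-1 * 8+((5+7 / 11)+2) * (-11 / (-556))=855 / 139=6.15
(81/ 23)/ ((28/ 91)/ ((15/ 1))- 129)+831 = 480695268/ 578473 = 830.97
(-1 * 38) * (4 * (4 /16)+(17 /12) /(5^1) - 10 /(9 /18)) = 21337 /30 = 711.23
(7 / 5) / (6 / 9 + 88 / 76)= 399 / 520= 0.77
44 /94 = 22 /47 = 0.47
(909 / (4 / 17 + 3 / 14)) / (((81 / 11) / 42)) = 3701852 / 321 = 11532.25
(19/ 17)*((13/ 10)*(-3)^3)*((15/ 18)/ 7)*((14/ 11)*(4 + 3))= -15561/ 374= -41.61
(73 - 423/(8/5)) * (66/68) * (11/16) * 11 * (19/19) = -1404.71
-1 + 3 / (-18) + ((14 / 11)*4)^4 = 58904489 / 87846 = 670.54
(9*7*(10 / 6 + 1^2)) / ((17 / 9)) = 1512 / 17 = 88.94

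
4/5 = 0.80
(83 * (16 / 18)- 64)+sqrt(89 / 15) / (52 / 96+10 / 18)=24 * sqrt(1335) / 395+88 / 9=12.00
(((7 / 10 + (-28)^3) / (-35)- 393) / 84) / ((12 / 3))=3903 / 5600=0.70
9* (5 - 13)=-72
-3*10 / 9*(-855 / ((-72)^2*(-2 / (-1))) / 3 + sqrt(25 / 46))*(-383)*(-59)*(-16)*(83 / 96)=-890886725 / 31104 + 46888775*sqrt(46) / 414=739510.33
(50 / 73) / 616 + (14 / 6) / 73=2231 / 67452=0.03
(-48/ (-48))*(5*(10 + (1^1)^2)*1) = 55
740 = 740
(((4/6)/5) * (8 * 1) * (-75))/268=-20/67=-0.30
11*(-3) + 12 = -21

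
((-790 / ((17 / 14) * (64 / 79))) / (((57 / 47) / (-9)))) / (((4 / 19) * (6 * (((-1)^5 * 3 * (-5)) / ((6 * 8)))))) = 15097.71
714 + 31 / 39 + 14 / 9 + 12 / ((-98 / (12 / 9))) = 4105901 / 5733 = 716.19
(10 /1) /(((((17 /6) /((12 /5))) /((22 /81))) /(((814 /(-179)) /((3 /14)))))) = -4011392 /82161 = -48.82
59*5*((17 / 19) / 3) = 5015 / 57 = 87.98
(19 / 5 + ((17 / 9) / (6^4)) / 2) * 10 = 38.01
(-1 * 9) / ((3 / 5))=-15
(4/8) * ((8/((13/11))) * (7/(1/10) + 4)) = 3256/13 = 250.46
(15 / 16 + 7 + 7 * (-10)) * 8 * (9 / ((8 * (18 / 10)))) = -4965 / 16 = -310.31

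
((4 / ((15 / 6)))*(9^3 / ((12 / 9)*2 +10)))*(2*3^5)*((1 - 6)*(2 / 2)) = -4251528 / 19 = -223764.63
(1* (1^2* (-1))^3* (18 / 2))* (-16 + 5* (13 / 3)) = -51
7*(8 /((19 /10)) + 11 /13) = 8743 /247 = 35.40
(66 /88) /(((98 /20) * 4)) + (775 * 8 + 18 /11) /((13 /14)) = 374382529 /56056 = 6678.72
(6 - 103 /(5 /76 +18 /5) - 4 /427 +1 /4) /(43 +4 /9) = -0.50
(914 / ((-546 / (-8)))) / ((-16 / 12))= -10.04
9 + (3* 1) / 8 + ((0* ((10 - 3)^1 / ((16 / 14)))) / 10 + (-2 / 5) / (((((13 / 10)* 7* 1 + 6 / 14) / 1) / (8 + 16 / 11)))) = 526979 / 58696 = 8.98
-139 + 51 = -88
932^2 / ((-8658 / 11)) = -4777432 / 4329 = -1103.59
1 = 1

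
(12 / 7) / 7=12 / 49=0.24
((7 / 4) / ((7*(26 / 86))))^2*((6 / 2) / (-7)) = -5547 / 18928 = -0.29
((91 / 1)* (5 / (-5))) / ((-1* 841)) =91 / 841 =0.11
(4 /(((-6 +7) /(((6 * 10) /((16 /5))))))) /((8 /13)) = 975 /8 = 121.88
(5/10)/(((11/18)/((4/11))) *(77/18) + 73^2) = 0.00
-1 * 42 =-42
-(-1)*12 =12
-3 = -3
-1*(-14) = 14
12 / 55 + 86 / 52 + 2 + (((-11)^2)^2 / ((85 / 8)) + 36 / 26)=33626397 / 24310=1383.23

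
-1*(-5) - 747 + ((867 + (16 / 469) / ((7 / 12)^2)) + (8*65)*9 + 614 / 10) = 559185212 / 114905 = 4866.50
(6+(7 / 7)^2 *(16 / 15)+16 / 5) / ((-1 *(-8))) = 77 / 60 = 1.28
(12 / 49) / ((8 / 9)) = 27 / 98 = 0.28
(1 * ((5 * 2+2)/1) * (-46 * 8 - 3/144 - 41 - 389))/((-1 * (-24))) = -38305/96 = -399.01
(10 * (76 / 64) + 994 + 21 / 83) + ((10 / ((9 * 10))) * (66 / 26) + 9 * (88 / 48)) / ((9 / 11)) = 239272687 / 233064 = 1026.64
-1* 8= -8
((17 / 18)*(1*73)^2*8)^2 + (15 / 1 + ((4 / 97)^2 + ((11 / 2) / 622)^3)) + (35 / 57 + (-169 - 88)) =45192608751173205916858265 / 27876819908107584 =1621153664.59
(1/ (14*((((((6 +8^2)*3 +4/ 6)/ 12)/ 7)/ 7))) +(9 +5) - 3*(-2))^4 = 1659966706950721/ 9971220736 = 166475.78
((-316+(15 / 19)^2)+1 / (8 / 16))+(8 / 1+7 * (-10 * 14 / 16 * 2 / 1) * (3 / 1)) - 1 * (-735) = 44853 / 722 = 62.12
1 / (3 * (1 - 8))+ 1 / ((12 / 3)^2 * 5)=-59 / 1680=-0.04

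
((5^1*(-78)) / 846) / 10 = -13 / 282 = -0.05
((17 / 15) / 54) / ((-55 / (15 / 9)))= -17 / 26730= -0.00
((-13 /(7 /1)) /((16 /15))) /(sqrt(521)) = -195* sqrt(521) /58352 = -0.08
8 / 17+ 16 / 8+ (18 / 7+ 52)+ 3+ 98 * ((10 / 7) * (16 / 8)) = 40465 / 119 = 340.04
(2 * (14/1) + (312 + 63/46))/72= 15703/3312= 4.74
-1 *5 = -5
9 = 9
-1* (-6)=6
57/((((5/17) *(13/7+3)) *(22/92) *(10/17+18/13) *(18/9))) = 2028117/47960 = 42.29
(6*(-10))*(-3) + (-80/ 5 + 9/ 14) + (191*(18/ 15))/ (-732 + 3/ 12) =33669499/ 204890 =164.33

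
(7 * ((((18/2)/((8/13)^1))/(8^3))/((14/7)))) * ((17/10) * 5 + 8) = 27027/16384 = 1.65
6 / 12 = 1 / 2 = 0.50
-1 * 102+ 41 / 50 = -5059 / 50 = -101.18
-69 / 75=-23 / 25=-0.92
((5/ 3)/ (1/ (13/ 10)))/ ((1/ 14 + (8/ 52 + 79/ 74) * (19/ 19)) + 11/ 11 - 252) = -43771/ 5044584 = -0.01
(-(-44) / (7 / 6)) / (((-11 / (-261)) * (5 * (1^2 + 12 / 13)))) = 81432 / 875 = 93.07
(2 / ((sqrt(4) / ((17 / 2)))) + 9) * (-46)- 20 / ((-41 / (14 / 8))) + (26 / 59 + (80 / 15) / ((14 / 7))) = -5813140 / 7257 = -801.04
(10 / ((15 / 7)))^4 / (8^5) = 2401 / 165888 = 0.01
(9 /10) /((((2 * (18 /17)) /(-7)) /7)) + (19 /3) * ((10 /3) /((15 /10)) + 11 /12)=-1021 /1080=-0.95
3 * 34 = 102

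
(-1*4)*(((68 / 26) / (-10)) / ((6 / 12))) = 136 / 65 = 2.09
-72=-72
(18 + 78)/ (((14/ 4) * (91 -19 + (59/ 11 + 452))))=704/ 13587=0.05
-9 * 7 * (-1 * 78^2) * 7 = 2683044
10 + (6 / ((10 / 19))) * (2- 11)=-463 / 5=-92.60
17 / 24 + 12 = 305 / 24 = 12.71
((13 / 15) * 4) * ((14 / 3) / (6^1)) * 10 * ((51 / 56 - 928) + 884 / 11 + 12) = -2228161 / 99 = -22506.68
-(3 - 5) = 2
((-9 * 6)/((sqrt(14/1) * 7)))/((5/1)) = -27 * sqrt(14)/245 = -0.41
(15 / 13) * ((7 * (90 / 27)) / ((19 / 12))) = 17.00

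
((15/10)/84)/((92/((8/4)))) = 1/2576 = 0.00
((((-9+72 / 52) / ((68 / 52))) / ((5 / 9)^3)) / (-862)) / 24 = 24057 / 14654000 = 0.00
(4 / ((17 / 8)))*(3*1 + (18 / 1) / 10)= 9.04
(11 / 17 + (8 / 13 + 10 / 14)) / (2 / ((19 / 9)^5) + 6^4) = 3785955371 / 2482271647947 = 0.00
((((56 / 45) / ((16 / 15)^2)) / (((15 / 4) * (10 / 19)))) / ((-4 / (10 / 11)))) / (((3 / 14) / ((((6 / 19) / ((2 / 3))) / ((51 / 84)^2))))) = -2401 / 3179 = -0.76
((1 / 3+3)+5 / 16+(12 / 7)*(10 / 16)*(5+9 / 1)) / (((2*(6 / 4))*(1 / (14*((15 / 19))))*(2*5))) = 6265 / 912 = 6.87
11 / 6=1.83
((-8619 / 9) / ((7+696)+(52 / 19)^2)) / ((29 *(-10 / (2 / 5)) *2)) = 1037153 / 1115718450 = 0.00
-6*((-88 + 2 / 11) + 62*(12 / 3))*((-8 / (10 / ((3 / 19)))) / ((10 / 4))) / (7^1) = 6.94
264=264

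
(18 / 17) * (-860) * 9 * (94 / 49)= -13096080 / 833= -15721.58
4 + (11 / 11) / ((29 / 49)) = 5.69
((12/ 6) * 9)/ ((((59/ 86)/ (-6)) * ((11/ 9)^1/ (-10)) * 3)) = 429.34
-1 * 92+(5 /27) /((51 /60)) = -42128 /459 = -91.78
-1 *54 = -54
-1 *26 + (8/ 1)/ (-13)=-346/ 13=-26.62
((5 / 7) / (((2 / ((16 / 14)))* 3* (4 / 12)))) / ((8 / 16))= 0.82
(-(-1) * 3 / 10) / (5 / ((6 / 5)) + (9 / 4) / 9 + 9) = 18 / 805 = 0.02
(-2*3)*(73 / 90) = -73 / 15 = -4.87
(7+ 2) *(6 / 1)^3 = 1944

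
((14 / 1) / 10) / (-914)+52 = 237633 / 4570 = 52.00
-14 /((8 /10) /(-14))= 245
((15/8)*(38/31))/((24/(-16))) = -95/62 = -1.53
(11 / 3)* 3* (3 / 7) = 33 / 7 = 4.71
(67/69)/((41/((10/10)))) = 67/2829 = 0.02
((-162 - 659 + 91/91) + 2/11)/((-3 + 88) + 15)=-4509/550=-8.20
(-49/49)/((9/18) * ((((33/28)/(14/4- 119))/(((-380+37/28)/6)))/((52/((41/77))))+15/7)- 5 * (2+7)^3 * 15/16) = 1188723536/4060817574831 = 0.00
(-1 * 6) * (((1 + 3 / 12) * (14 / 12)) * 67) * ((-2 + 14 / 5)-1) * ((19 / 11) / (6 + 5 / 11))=8911 / 284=31.38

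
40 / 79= 0.51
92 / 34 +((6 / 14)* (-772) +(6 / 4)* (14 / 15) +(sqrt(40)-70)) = -236067 / 595 +2* sqrt(10) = -390.43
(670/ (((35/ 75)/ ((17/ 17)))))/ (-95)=-2010/ 133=-15.11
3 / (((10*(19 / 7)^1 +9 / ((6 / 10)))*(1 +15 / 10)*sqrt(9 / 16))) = 56 / 1475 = 0.04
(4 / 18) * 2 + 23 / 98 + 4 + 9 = 12065 / 882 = 13.68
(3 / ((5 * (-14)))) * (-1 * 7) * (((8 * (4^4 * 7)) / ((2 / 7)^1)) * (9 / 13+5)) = 5569536 / 65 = 85685.17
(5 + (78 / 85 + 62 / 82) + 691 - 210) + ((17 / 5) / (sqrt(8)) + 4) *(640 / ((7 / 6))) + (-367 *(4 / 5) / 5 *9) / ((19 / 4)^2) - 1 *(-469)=3786.96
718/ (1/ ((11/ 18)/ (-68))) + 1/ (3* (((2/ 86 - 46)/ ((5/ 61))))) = -52920157/ 8200596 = -6.45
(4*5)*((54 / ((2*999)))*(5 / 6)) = 50 / 111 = 0.45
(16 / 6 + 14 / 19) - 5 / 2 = 103 / 114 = 0.90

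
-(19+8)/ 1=-27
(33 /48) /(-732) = -11 /11712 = -0.00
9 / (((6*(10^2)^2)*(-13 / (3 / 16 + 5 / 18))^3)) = -300763 / 43734712320000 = -0.00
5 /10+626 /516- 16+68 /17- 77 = -11260 /129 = -87.29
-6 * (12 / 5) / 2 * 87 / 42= -522 / 35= -14.91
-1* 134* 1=-134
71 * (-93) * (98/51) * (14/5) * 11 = -33217492/85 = -390794.02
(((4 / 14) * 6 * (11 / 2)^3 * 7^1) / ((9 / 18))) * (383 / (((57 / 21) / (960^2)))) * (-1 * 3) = -29597828198400 / 19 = -1557780431494.74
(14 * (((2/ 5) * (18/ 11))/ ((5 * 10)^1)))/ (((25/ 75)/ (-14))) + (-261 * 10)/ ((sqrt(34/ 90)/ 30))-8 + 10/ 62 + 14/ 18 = -234900 * sqrt(85)/ 17-5661686/ 383625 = -127407.17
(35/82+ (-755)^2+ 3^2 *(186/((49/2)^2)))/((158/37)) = 4152446920809/31107356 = 133487.62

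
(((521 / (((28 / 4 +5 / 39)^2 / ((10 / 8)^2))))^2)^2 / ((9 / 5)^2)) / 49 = 415.00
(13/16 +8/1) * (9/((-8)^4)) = 1269/65536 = 0.02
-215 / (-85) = 43 / 17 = 2.53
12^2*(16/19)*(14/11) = 32256/209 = 154.33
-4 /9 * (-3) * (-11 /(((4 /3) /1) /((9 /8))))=-12.38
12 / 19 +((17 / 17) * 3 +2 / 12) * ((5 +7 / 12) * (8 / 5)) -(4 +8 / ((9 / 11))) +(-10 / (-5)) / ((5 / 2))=13631 / 855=15.94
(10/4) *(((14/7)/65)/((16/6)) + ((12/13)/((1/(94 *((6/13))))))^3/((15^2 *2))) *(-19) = -1309053045129/193072360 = -6780.12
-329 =-329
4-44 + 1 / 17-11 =-866 / 17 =-50.94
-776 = -776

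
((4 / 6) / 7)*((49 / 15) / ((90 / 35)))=49 / 405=0.12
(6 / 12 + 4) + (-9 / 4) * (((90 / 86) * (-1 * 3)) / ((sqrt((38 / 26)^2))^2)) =484749 / 62092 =7.81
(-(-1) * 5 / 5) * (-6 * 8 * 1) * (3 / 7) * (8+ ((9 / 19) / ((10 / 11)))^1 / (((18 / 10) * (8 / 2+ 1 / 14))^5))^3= -10532.67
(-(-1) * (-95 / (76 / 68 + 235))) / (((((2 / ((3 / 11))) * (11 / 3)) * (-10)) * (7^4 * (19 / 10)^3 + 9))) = 0.00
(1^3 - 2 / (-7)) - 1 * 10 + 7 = -12 / 7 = -1.71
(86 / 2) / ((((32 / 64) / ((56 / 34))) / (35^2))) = 2949800 / 17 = 173517.65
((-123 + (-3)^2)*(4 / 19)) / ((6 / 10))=-40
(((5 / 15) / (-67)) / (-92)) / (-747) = -1 / 13813524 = -0.00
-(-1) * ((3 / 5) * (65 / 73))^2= 1521 / 5329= 0.29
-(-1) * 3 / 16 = 3 / 16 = 0.19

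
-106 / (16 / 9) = -477 / 8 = -59.62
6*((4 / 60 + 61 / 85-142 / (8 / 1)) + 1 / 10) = -17203 / 170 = -101.19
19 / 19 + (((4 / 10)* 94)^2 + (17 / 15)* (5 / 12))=1273709 / 900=1415.23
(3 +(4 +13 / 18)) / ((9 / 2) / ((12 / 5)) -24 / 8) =-556 / 81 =-6.86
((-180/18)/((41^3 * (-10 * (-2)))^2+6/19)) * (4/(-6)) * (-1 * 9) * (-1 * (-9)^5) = -33657930/18050396115803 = -0.00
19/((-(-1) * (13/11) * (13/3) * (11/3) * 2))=171/338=0.51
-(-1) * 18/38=9/19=0.47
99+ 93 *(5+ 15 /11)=690.82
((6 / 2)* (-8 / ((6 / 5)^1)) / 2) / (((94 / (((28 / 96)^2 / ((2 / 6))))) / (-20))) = 1225 / 2256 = 0.54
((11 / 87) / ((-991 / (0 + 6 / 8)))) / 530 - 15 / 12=-76158361 / 60926680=-1.25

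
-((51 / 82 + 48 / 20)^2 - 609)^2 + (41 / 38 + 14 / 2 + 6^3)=-193076589024828979 / 536894590000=-359617.31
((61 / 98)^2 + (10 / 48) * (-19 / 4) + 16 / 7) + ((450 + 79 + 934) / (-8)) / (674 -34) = 51551131 / 36879360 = 1.40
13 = 13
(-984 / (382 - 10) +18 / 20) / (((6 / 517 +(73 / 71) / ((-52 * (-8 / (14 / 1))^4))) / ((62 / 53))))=264356178944 / 22510485685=11.74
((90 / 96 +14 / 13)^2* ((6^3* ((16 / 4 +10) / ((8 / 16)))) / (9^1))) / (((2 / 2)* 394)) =3686781 / 532688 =6.92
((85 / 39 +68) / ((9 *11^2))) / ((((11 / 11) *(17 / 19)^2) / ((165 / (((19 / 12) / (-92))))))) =-5628560 / 7293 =-771.78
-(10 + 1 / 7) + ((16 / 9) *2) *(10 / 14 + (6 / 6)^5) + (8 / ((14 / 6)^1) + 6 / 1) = 113 / 21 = 5.38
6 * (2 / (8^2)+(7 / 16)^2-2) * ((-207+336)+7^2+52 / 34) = -1041495 / 544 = -1914.51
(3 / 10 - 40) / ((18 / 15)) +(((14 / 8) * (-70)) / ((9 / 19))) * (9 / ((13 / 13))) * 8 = -223837 / 12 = -18653.08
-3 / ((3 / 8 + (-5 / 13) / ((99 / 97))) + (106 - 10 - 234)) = 30888 / 1420867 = 0.02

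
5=5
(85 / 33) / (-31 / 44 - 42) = -340 / 5637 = -0.06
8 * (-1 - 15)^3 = -32768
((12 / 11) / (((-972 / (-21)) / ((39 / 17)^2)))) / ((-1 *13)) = -0.01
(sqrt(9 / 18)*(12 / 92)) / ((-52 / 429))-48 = -48-99*sqrt(2) / 184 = -48.76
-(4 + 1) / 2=-5 / 2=-2.50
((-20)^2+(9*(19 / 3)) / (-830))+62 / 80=266069 / 664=400.71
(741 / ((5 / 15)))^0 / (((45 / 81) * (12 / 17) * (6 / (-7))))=-119 / 40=-2.98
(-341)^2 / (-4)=-116281 / 4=-29070.25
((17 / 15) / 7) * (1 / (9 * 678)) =17 / 640710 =0.00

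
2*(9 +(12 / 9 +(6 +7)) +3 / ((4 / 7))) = 57.17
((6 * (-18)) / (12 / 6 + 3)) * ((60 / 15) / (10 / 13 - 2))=351 / 5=70.20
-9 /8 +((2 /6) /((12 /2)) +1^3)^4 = 12223 /104976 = 0.12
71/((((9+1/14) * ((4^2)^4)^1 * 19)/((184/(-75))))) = -11431/741273600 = -0.00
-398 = -398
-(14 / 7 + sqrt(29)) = -sqrt(29) - 2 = -7.39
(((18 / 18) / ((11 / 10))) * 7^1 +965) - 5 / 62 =662415 / 682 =971.28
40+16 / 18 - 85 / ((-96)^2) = 376747 / 9216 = 40.88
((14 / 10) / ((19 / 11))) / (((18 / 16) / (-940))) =-115808 / 171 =-677.24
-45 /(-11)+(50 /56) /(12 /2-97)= 114385 /28028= 4.08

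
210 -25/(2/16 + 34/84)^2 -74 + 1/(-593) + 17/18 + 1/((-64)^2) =8287817336393/173155848192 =47.86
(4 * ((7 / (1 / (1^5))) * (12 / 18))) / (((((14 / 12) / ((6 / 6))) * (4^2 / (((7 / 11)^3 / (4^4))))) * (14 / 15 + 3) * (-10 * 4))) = -1029 / 160827392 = -0.00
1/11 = 0.09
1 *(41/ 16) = 2.56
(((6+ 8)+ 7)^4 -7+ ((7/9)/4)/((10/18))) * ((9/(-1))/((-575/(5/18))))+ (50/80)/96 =373393627/441600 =845.55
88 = 88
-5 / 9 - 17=-158 / 9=-17.56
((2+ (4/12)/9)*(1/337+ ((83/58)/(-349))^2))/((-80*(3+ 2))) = -4532661727/298256895506880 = -0.00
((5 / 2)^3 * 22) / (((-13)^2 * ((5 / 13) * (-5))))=-55 / 52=-1.06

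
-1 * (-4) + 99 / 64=355 / 64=5.55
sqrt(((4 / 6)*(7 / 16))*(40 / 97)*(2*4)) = 0.98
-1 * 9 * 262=-2358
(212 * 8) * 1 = 1696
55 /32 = 1.72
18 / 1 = 18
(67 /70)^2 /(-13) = -4489 /63700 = -0.07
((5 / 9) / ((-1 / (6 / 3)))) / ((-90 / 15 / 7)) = 35 / 27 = 1.30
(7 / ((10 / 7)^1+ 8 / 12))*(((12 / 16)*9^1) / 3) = 1323 / 176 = 7.52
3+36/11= 69/11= 6.27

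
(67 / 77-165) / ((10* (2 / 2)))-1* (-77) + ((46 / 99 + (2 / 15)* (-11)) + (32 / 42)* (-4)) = 27986 / 495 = 56.54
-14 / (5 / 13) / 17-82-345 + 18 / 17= -36387 / 85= -428.08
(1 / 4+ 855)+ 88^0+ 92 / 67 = 229843 / 268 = 857.62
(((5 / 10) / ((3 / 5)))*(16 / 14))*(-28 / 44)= -0.61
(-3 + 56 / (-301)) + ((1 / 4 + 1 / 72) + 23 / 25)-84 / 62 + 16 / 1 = 30335623 / 2399400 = 12.64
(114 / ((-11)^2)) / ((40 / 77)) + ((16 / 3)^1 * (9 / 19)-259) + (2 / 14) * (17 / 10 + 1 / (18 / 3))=-3190093 / 12540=-254.39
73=73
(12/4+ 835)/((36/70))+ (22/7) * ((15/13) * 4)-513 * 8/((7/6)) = -1873.76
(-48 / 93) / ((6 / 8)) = -64 / 93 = -0.69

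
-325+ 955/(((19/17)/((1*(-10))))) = -168525/19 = -8869.74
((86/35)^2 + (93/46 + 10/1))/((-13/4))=-2035282/366275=-5.56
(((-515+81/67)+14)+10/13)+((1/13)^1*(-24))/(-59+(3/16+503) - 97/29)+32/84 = -27845547776/55842423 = -498.65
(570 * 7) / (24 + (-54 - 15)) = -266 / 3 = -88.67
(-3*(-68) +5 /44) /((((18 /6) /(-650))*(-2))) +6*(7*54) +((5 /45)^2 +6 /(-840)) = 1520600297 /62370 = 24380.32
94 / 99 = 0.95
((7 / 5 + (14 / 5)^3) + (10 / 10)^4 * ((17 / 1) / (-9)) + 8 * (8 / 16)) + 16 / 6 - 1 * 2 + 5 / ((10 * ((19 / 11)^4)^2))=998738792047597 / 38213016842250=26.14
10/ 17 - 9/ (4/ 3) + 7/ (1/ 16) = 7197/ 68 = 105.84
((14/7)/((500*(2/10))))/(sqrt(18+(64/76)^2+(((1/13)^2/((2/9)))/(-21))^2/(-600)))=44954*sqrt(15123437927434)/37808594818585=0.00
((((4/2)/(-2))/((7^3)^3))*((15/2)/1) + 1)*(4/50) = 80707199/1008840175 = 0.08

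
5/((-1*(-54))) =5/54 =0.09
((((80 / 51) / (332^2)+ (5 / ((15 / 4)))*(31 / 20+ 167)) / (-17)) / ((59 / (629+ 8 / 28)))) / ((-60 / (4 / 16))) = 0.59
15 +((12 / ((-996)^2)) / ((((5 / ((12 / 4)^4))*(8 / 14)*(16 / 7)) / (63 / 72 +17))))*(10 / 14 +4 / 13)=1058343747 / 70543360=15.00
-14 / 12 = -7 / 6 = -1.17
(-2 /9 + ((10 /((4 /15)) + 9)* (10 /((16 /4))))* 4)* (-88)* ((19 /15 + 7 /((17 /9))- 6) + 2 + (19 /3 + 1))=-339714.28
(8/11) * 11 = 8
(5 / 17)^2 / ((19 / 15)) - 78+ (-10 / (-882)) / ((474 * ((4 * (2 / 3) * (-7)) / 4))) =-417435490571 / 5356426572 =-77.93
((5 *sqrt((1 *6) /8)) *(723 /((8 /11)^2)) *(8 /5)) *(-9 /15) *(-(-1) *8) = -262449 *sqrt(3) /10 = -45457.50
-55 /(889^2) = -55 /790321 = -0.00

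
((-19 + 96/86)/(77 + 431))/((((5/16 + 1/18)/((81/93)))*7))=-747468/62806961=-0.01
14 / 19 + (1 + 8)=185 / 19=9.74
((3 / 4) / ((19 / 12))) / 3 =3 / 19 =0.16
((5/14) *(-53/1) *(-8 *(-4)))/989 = -4240/6923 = -0.61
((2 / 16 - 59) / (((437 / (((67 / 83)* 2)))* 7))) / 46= -31557 / 46717048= -0.00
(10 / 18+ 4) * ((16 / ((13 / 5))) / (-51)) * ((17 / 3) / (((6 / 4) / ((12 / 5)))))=-5248 / 1053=-4.98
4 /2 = 2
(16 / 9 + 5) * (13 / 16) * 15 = 3965 / 48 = 82.60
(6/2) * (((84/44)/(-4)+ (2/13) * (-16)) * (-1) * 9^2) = 408483/572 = 714.13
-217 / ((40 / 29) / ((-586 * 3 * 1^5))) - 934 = 5512867 / 20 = 275643.35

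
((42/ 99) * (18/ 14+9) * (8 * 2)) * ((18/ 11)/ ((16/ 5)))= 4320/ 121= 35.70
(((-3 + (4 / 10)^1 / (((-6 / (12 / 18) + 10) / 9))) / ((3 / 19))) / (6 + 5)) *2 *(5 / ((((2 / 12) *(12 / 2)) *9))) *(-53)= -2014 / 99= -20.34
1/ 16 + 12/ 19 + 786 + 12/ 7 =1677733/ 2128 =788.41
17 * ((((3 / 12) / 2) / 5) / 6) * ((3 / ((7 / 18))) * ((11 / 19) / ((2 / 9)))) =15147 / 10640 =1.42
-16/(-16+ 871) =-16/855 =-0.02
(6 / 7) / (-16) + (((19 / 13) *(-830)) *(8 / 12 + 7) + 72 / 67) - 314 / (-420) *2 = -971799797 / 104520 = -9297.74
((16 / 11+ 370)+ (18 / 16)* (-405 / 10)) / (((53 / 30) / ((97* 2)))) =83454435 / 2332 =35786.64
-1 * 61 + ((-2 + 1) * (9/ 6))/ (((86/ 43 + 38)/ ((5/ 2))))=-1955/ 32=-61.09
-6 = -6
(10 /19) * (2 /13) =20 /247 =0.08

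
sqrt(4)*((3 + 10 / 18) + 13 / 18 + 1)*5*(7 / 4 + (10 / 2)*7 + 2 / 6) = 211375 / 108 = 1957.18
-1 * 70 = -70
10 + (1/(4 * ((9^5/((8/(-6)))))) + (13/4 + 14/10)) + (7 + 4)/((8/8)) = 90876391/3542940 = 25.65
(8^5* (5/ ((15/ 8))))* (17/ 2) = 2228224/ 3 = 742741.33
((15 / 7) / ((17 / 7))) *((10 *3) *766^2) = 264040200 / 17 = 15531776.47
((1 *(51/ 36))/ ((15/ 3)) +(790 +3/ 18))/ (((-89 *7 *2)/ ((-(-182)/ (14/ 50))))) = -1027585/ 2492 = -412.35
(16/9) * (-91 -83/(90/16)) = -76144/405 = -188.01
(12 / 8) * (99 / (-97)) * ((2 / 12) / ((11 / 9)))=-81 / 388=-0.21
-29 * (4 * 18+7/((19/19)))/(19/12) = -27492/19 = -1446.95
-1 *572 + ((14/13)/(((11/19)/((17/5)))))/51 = -571.88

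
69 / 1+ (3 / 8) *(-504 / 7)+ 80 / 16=47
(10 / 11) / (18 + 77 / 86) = 172 / 3575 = 0.05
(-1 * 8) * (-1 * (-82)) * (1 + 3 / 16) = -779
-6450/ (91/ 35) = -32250/ 13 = -2480.77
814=814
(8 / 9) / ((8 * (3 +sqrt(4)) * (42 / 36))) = 2 / 105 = 0.02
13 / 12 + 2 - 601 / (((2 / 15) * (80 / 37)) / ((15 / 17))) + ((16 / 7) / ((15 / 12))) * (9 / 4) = -104658697 / 57120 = -1832.26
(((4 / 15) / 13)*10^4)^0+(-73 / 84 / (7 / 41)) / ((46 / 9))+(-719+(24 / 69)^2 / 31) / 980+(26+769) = 25529472071 / 32142040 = 794.27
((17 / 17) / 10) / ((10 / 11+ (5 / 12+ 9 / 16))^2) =139392 / 4970045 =0.03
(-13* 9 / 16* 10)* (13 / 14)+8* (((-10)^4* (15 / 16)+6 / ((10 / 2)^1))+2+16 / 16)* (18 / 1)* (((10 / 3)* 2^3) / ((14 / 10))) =411611805 / 16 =25725737.81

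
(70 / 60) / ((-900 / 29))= -203 / 5400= -0.04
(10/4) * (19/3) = 95/6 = 15.83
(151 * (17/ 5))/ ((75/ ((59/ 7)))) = 151453/ 2625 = 57.70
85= 85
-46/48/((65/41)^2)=-38663/101400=-0.38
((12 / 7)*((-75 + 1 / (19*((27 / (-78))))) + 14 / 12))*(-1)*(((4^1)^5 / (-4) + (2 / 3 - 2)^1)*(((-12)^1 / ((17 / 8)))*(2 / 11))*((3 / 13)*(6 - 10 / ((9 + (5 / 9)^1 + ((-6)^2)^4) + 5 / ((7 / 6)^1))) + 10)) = 978937777861417600 / 2565972482073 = 381507.51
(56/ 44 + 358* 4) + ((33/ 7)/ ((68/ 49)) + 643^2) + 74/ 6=931031119/ 2244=414898.00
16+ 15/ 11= 17.36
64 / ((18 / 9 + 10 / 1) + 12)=8 / 3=2.67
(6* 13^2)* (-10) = -10140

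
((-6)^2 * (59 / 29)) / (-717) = -708 / 6931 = -0.10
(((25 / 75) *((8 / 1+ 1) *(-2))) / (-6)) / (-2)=-1 / 2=-0.50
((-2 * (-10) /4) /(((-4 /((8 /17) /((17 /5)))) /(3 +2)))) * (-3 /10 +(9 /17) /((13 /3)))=9825 /63869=0.15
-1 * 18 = -18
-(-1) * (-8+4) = -4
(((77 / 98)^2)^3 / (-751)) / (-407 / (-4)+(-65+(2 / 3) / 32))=-5314683 / 623782056940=-0.00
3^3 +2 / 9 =245 / 9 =27.22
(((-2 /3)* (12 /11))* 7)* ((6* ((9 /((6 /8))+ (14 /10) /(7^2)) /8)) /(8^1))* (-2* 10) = 1263 /11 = 114.82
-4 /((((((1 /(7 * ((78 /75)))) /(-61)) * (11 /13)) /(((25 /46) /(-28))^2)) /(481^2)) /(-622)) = -18544156768475 /162932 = -113815314.17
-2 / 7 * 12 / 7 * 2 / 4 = -12 / 49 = -0.24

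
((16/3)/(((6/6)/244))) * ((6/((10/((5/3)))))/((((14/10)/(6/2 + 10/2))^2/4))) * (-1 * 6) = -49971200/49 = -1019820.41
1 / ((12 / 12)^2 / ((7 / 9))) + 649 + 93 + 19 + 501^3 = 1131770365 / 9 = 125752262.78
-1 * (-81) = 81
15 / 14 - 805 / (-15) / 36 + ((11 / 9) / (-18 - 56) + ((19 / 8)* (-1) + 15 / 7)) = 129427 / 55944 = 2.31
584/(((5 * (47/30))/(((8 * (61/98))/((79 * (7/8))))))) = 6839808/1273559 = 5.37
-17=-17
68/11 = 6.18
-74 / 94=-0.79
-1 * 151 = -151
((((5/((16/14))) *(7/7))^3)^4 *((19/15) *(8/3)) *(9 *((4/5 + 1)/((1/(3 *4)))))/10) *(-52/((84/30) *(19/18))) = -56810451325.30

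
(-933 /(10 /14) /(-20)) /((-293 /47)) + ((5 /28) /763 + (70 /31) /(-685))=-1741202660516 /166154637775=-10.48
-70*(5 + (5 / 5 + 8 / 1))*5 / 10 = -490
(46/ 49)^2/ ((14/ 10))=10580/ 16807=0.63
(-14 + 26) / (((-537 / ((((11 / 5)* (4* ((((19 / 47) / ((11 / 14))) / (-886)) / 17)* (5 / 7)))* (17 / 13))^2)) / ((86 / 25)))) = -1986944 / 327855831357275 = -0.00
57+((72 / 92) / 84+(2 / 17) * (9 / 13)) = 4062693 / 71162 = 57.09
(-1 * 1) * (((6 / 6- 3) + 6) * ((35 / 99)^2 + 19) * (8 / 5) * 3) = -5998208 / 16335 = -367.20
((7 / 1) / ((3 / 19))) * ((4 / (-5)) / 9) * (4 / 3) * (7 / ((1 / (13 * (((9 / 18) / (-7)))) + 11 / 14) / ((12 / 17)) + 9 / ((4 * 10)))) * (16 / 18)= 84721 / 486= 174.32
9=9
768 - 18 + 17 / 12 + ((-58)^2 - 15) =49205 / 12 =4100.42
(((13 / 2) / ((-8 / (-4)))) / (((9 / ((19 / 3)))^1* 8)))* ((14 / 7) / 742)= 247 / 320544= 0.00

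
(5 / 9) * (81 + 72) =85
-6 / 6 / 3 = -1 / 3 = -0.33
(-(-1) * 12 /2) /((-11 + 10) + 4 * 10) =2 /13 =0.15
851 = 851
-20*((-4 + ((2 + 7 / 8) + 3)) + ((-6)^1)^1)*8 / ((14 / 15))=4950 / 7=707.14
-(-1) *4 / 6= 2 / 3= 0.67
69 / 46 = 3 / 2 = 1.50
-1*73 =-73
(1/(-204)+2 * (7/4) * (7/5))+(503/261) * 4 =1118471/88740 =12.60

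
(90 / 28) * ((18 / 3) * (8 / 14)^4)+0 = 34560 / 16807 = 2.06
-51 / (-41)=51 / 41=1.24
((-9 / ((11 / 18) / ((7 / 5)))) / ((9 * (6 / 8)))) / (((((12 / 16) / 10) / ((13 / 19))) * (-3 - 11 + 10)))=1456 / 209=6.97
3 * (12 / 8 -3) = -9 / 2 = -4.50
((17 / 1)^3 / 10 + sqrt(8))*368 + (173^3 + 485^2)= 736*sqrt(2) + 27968702 / 5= 5594781.26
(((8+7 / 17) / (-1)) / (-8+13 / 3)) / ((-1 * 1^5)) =-39 / 17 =-2.29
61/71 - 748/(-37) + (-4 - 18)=-2429/2627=-0.92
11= 11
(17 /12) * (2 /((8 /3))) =17 /16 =1.06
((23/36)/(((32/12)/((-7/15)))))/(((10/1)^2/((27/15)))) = -161/80000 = -0.00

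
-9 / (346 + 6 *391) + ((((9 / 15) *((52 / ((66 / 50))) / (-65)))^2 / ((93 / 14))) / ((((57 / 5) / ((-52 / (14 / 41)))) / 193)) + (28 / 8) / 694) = -7687137496343 / 149791687551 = -51.32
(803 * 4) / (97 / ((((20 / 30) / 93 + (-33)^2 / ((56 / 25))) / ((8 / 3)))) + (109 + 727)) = 6099497261 / 1588550735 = 3.84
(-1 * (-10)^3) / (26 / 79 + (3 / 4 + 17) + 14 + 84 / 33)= 695200 / 24071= 28.88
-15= -15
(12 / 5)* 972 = 11664 / 5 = 2332.80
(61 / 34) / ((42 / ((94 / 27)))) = 2867 / 19278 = 0.15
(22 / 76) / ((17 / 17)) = 11 / 38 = 0.29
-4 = -4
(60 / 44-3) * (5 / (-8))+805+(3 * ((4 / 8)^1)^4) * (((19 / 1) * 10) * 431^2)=582431665 / 88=6618541.65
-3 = -3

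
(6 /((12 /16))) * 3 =24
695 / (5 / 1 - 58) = -695 / 53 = -13.11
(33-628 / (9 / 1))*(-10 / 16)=1655 / 72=22.99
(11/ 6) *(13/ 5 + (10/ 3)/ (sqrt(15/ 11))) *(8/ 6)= 286/ 45 + 44 *sqrt(165)/ 81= 13.33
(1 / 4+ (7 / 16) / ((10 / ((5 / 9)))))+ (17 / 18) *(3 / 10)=803 / 1440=0.56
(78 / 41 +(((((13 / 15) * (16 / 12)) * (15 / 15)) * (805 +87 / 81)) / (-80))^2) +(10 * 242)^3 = 21444825833253087599 / 1513130625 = 14172488137.47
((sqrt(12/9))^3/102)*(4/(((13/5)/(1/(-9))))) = -80*sqrt(3)/53703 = -0.00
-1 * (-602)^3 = 218167208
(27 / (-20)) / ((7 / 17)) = -459 / 140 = -3.28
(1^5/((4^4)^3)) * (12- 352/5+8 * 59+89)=2513/83886080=0.00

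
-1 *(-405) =405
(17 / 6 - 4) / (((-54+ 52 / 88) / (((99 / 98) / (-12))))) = -121 / 65800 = -0.00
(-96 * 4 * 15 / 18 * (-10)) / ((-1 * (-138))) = 1600 / 69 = 23.19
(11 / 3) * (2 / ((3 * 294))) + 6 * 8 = 63515 / 1323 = 48.01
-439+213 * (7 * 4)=5525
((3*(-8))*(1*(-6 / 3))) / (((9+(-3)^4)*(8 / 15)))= 1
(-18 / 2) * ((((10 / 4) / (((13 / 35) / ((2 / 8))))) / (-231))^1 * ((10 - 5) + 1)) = 225 / 572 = 0.39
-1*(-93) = 93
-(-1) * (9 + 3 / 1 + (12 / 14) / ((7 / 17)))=690 / 49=14.08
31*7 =217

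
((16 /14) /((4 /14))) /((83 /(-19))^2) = 1444 /6889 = 0.21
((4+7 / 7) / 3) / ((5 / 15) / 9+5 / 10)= 90 / 29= 3.10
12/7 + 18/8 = 111/28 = 3.96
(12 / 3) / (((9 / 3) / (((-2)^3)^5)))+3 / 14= -1834999 / 42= -43690.45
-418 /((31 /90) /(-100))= 3762000 /31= 121354.84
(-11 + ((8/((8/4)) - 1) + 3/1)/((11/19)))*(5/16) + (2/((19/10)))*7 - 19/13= 248139/43472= 5.71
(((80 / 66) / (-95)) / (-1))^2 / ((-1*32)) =-2 / 393129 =-0.00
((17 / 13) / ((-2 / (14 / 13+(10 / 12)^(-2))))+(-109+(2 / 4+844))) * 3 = 18603207 / 8450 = 2201.56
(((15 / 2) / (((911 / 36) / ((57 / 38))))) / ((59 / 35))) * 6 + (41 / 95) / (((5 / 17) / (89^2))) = 296785241563 / 25530775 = 11624.61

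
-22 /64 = -11 /32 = -0.34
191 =191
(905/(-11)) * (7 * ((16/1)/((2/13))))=-658840/11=-59894.55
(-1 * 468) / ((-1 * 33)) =156 / 11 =14.18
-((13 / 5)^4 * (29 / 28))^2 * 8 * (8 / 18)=-7964.79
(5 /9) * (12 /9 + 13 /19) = 575 /513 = 1.12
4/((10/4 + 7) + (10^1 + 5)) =0.16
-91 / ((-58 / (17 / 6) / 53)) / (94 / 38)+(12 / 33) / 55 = 942551969 / 9895380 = 95.25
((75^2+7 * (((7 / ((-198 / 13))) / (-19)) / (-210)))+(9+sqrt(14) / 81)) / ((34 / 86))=43 * sqrt(14) / 1377+27341685407 / 1918620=14250.82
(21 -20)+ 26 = 27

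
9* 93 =837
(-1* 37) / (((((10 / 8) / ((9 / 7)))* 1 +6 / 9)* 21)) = -444 / 413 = -1.08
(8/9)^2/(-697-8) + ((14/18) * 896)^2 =27733278656/57105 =485654.12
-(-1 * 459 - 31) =490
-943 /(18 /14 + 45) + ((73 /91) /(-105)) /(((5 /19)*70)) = -3679307273 /180589500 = -20.37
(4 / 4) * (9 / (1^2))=9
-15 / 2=-7.50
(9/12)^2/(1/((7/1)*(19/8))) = 1197/128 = 9.35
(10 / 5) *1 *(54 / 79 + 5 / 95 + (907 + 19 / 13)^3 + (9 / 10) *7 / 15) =123623316402685887 / 82442425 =1499510918.11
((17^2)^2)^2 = 6975757441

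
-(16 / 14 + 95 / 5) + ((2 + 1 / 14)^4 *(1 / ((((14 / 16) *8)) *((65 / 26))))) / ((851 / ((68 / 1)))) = -2868960133 / 143027570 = -20.06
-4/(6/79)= -158/3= -52.67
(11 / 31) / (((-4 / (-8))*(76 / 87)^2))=0.93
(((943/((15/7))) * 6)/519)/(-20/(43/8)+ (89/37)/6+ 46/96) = -48010016/26808945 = -1.79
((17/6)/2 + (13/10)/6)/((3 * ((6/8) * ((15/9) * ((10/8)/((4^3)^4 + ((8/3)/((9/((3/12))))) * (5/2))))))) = 177570056104/30375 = 5845927.77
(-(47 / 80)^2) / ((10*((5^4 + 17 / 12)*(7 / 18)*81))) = -2209 / 1262856000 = -0.00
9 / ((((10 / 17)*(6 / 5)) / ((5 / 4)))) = 255 / 16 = 15.94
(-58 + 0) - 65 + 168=45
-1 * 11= -11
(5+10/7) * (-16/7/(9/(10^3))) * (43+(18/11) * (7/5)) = -39856000/539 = -73944.34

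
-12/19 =-0.63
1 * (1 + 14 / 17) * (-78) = -2418 / 17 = -142.24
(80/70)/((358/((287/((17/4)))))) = 656/3043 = 0.22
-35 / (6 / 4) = -70 / 3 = -23.33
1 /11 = 0.09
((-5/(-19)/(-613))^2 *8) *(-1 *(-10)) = 0.00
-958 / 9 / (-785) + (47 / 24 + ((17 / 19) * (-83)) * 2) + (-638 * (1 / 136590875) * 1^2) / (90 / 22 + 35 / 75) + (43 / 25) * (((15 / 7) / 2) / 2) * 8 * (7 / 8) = -139.98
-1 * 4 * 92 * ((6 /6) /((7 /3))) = -1104 /7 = -157.71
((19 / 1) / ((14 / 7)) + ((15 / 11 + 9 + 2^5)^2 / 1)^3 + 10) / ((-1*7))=-825774277.45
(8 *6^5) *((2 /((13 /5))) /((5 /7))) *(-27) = -23514624 /13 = -1808817.23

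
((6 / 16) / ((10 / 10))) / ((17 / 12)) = 9 / 34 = 0.26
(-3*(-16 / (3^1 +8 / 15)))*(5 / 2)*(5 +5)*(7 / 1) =2377.36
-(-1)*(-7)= -7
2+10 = 12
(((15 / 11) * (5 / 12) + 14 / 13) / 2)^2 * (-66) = -2656443 / 59488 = -44.66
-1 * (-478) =478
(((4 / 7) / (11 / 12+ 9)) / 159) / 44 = 4 / 485639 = 0.00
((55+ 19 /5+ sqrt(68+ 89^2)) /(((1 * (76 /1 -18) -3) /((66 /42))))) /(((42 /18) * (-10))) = -3 * sqrt(7989) /2450 -9 /125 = -0.18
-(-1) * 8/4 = 2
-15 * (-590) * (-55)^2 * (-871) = -23317758750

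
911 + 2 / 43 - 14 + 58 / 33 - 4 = 1269727 / 1419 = 894.80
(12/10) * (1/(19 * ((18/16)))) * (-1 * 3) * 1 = -16/95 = -0.17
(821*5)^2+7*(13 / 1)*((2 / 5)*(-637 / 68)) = 2864616283 / 170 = 16850684.02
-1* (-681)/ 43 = 681/ 43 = 15.84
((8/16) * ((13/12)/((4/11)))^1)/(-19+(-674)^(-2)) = -16240367/207149832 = -0.08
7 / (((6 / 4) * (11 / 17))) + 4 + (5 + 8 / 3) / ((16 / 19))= 10727 / 528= 20.32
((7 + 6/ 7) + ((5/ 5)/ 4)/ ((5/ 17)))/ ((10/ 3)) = 3657/ 1400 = 2.61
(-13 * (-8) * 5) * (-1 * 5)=-2600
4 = 4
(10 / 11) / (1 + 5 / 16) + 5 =1315 / 231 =5.69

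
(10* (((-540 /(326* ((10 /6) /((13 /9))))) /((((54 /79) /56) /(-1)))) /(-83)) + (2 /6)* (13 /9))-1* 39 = -19246240 /365283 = -52.69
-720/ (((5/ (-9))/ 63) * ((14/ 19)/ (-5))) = -554040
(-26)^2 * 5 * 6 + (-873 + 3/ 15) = 97036/ 5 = 19407.20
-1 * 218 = -218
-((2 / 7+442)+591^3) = -206425513.29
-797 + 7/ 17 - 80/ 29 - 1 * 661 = -1460.35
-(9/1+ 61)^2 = -4900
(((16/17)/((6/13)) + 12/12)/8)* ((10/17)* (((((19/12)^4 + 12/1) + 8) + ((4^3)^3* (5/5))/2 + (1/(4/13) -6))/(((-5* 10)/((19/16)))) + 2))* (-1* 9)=1600107332701/255688704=6258.03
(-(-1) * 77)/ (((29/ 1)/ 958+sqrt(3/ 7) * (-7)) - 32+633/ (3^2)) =90858636 * sqrt(21)/ 1711878379+3485664798/ 1711878379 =2.28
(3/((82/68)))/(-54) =-17/369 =-0.05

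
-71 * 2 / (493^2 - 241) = -71 / 121404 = -0.00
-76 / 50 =-38 / 25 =-1.52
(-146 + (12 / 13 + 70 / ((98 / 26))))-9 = -12331 / 91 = -135.51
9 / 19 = 0.47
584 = 584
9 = 9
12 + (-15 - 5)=-8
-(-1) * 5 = 5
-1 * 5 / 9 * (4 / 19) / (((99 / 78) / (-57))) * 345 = 59800 / 33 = 1812.12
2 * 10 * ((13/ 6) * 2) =260/ 3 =86.67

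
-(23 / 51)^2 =-529 / 2601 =-0.20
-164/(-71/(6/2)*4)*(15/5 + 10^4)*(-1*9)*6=-66439926/71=-935773.61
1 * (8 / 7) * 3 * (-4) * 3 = -41.14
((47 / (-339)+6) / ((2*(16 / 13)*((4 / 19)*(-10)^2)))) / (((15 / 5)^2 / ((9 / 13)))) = 37753 / 4339200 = 0.01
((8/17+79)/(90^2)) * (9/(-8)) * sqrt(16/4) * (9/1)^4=-984879/6800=-144.84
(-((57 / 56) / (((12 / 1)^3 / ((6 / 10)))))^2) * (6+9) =-361 / 192675840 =-0.00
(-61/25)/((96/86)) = -2623/1200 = -2.19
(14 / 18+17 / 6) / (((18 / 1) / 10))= 2.01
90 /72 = 1.25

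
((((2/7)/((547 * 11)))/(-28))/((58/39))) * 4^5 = -9984/8550157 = -0.00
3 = 3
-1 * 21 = -21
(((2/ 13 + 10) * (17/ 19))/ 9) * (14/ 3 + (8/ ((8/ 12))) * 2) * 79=5081912/ 2223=2286.06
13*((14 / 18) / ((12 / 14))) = 637 / 54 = 11.80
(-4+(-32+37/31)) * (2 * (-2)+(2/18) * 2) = 36686/279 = 131.49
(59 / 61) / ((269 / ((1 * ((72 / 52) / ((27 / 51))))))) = 2006 / 213317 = 0.01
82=82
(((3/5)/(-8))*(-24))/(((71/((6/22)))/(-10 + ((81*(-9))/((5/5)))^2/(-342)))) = -1604583/148390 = -10.81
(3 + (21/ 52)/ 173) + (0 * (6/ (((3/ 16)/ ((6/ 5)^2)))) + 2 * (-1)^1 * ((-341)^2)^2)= -243274707103303/ 8996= -27042541919.00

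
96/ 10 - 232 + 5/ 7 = -7759/ 35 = -221.69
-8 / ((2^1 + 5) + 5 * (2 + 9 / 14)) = -112 / 283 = -0.40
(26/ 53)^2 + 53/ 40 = 175917/ 112360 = 1.57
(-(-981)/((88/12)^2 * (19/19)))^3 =688231506789/113379904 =6070.14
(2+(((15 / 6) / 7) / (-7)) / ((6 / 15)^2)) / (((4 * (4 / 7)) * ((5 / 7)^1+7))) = 659 / 6912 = 0.10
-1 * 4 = -4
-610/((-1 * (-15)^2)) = 122/45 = 2.71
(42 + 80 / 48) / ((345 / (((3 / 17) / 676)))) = 131 / 3964740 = 0.00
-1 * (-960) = 960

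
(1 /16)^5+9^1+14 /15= 156237839 /15728640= 9.93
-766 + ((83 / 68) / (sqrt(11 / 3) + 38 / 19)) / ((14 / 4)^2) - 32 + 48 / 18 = -1986044 / 2499 - 83 *sqrt(33) / 833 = -795.31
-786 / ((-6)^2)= -131 / 6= -21.83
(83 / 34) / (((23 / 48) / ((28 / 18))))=7.92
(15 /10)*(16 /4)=6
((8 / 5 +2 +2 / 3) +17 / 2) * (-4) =-766 / 15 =-51.07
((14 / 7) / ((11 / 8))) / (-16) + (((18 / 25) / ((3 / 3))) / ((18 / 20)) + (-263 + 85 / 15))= -42343 / 165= -256.62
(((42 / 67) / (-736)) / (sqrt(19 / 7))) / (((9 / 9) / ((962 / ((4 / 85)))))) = -10.57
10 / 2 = 5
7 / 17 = 0.41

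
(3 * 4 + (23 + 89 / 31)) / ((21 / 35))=5870 / 93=63.12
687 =687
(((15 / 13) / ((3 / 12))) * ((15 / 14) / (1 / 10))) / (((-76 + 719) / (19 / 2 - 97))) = -56250 / 8359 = -6.73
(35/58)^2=1225/3364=0.36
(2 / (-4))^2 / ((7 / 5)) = 5 / 28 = 0.18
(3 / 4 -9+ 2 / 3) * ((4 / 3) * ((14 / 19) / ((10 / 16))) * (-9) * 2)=20384 / 95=214.57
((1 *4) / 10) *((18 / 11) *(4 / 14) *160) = 2304 / 77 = 29.92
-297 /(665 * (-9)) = 0.05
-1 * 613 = -613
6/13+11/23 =281/299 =0.94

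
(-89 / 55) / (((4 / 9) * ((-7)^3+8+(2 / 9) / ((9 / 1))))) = 64881 / 5969260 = 0.01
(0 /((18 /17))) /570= 0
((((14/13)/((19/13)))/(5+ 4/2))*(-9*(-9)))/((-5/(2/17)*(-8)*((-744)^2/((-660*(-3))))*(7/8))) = 891/8691284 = 0.00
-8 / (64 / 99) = -99 / 8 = -12.38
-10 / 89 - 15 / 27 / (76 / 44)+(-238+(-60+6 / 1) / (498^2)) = -49996646263 / 209687382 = -238.43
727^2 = 528529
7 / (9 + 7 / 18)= 126 / 169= 0.75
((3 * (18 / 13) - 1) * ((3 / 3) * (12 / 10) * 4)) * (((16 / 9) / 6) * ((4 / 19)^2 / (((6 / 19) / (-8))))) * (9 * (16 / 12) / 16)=-3.78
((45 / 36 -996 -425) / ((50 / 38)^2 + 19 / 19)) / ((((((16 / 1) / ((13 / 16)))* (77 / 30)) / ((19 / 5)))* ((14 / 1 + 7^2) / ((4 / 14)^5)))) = -168793131 / 142914358048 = -0.00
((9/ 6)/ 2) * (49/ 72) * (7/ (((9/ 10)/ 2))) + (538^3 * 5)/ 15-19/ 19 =11211904283/ 216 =51906964.27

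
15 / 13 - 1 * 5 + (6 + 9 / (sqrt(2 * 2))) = 173 / 26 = 6.65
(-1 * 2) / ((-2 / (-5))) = -5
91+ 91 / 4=455 / 4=113.75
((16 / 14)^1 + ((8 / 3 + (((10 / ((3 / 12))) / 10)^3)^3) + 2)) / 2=131074.90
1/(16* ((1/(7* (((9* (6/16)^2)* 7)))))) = 3969/1024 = 3.88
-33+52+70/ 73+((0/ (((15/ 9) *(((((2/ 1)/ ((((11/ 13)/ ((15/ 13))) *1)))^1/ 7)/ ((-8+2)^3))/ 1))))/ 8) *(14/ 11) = 1457/ 73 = 19.96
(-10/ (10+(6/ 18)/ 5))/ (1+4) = -30/ 151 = -0.20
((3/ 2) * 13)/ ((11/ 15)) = 585/ 22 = 26.59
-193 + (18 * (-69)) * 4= -5161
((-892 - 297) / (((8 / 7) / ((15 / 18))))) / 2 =-41615 / 96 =-433.49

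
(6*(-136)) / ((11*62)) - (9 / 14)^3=-1368141 / 935704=-1.46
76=76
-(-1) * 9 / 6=3 / 2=1.50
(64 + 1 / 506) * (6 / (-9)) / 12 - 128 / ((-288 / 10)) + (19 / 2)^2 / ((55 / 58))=4374641 / 45540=96.06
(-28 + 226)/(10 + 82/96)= 9504/521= 18.24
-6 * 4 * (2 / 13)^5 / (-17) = 0.00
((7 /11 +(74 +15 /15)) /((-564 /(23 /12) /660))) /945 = -4784 /26649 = -0.18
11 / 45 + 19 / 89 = 1834 / 4005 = 0.46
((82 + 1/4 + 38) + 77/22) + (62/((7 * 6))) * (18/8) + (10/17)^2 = 515531/4046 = 127.42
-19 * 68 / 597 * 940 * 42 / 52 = -4250680 / 2587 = -1643.09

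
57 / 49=1.16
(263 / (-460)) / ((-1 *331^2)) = 263 / 50398060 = 0.00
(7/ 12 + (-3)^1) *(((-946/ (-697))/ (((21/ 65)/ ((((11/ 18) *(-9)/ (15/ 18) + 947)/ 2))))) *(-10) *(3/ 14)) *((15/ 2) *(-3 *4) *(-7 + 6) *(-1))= -31442450325/ 34153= -920635.09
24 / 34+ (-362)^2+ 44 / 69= 153716188 / 1173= 131045.34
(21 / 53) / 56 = 3 / 424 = 0.01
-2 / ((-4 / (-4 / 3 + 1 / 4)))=-13 / 24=-0.54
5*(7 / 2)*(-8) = -140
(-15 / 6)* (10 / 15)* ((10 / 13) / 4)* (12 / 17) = -50 / 221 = -0.23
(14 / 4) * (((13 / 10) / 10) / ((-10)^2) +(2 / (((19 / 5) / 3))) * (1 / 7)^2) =312103 / 2660000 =0.12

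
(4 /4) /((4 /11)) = 11 /4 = 2.75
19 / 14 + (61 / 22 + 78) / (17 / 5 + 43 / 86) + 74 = 576985 / 6006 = 96.07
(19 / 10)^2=361 / 100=3.61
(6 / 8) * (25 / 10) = 15 / 8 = 1.88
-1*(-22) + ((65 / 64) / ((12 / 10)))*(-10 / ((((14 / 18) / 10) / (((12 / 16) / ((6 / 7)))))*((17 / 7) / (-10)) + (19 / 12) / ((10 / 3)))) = 152363 / 45704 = 3.33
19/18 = 1.06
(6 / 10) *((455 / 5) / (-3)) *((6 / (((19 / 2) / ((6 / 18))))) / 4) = -0.96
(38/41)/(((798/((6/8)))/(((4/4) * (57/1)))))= 57/1148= 0.05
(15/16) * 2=15/8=1.88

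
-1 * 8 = -8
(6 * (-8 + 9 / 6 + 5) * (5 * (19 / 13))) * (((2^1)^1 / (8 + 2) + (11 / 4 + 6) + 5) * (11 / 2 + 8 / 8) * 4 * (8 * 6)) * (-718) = 822121488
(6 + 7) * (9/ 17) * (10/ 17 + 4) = 9126/ 289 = 31.58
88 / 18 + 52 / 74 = 1862 / 333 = 5.59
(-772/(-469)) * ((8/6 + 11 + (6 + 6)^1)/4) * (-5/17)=-70445/23919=-2.95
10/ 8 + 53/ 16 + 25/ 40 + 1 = 99/ 16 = 6.19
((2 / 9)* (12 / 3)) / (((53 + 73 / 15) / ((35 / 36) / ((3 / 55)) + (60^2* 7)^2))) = 48988801375 / 5022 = 9754838.98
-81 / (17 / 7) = -567 / 17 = -33.35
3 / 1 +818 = 821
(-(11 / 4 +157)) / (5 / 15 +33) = -1917 / 400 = -4.79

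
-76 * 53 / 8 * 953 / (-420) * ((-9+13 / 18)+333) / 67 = 160265057 / 28944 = 5537.07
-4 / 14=-2 / 7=-0.29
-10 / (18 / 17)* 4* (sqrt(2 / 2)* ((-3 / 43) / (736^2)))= 85 / 17469696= 0.00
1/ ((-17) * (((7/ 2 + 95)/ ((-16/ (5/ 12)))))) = 0.02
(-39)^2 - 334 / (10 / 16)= 986.60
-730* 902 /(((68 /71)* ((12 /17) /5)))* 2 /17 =-58438325 /102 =-572924.75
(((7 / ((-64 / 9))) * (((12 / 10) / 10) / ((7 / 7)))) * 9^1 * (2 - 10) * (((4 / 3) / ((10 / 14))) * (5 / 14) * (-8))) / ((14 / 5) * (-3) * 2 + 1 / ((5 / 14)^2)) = 81 / 16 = 5.06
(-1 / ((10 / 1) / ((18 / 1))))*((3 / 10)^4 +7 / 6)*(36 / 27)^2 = -35243 / 9375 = -3.76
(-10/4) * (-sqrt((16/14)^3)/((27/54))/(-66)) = -40 * sqrt(14)/1617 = -0.09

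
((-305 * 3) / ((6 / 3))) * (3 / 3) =-915 / 2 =-457.50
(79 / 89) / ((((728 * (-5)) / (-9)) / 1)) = 711 / 323960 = 0.00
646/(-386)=-323/193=-1.67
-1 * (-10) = 10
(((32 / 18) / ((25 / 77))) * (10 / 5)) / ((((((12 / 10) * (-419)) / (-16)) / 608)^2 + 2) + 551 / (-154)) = -4488679129088 / 645669160443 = -6.95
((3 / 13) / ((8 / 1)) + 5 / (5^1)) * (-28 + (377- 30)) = 34133 / 104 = 328.20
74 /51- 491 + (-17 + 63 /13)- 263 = -506998 /663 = -764.70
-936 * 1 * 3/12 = -234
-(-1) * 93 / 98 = 93 / 98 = 0.95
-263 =-263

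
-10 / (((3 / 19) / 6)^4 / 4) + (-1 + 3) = -83405438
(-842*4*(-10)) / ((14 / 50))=842000 / 7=120285.71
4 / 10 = 2 / 5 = 0.40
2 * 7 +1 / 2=29 / 2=14.50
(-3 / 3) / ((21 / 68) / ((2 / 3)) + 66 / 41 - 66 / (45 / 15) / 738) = -50184 / 102535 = -0.49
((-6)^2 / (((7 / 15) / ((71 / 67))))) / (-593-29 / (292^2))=-3269021760 / 23713381489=-0.14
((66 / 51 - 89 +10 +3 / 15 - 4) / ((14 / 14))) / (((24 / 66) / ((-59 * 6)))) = 79345.98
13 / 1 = 13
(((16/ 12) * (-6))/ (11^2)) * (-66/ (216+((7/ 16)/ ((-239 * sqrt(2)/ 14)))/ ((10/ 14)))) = 157395840 * sqrt(2)/ 93809314341061+1895137689600/ 93809314341061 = 0.02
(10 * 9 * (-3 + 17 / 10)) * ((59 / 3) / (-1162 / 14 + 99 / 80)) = 184080 / 6541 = 28.14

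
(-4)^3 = -64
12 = 12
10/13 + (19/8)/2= 407/208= 1.96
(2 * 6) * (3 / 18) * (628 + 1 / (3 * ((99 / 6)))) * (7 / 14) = 62174 / 99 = 628.02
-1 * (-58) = 58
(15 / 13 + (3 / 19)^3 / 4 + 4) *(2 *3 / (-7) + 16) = 97443839 / 1248338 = 78.06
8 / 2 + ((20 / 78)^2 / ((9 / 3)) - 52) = -218924 / 4563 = -47.98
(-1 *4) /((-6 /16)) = 32 /3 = 10.67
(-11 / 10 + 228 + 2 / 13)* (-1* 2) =-29517 / 65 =-454.11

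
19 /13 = 1.46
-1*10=-10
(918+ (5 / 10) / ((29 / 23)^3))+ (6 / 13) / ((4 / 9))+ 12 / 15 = 1458601543 / 1585285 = 920.09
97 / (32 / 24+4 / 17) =4947 / 80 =61.84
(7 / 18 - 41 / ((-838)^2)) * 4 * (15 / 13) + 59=416253286 / 6846879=60.79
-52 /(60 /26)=-22.53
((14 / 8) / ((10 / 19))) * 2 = 133 / 20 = 6.65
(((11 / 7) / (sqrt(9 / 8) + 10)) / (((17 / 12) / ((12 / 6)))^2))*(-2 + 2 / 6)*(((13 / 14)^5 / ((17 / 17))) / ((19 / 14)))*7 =-19604270400 / 10428457781 + 1470320280*sqrt(2) / 10428457781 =-1.68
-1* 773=-773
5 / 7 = 0.71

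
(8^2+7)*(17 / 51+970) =206681 / 3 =68893.67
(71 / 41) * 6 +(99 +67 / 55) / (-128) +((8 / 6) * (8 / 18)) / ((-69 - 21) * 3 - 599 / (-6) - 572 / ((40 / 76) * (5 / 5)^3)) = 117634202611 / 12244866480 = 9.61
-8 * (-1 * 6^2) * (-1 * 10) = -2880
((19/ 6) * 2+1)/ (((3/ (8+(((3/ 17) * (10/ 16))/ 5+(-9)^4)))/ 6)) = 9827257/ 102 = 96345.66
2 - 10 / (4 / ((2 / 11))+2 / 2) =1.57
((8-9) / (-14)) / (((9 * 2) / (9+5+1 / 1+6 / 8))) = 1 / 16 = 0.06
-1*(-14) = 14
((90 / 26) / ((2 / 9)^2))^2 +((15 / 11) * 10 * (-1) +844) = 170844611 / 29744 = 5743.83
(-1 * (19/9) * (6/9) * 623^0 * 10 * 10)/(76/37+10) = -11.68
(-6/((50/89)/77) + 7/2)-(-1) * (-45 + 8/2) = -42993/50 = -859.86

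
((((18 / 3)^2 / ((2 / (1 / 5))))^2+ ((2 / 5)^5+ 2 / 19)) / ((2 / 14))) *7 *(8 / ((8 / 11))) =418456962 / 59375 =7047.70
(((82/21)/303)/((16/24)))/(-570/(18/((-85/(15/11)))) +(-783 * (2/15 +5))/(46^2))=1301340/132755388689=0.00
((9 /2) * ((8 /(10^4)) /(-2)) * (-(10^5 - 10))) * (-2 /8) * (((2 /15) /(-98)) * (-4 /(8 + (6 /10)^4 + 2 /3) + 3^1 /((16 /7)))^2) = 1536916711228173 /34122069506560000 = 0.05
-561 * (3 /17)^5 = -8019 /83521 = -0.10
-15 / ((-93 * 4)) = 5 / 124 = 0.04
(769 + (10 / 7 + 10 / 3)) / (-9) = -16249 / 189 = -85.97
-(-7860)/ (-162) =-1310/ 27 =-48.52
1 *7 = 7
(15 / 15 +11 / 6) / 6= 17 / 36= 0.47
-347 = -347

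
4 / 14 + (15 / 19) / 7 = 53 / 133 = 0.40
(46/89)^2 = 2116/7921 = 0.27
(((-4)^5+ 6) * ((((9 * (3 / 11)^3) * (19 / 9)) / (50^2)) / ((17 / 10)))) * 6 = -1566702 / 2828375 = -0.55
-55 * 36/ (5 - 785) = 2.54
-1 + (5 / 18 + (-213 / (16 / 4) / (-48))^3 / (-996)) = -0.72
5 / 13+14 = 187 / 13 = 14.38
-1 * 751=-751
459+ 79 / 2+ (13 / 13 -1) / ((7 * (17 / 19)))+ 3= 1003 / 2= 501.50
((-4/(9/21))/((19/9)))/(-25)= 84/475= 0.18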